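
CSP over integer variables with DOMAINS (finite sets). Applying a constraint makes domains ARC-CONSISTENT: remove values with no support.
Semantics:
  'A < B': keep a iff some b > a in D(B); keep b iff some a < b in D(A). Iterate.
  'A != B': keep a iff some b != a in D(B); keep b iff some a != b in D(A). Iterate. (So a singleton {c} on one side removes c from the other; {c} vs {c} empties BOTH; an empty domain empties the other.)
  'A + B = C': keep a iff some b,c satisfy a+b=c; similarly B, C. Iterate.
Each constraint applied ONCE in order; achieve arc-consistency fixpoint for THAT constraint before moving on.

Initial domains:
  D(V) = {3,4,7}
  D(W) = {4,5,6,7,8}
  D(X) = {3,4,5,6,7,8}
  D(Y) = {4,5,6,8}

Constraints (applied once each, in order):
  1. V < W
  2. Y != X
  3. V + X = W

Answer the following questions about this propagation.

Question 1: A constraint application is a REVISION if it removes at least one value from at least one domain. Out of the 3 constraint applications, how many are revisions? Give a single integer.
Answer: 1

Derivation:
Constraint 1 (V < W) on D(V)={3,4,7} D(W)={4,5,6,7,8}: no change => not a revision
Constraint 2 (Y != X) on D(Y)={4,5,6,8} D(X)={3,4,5,6,7,8}: no change => not a revision
Constraint 3 (V + X = W) on D(V)={3,4,7} D(X)={3,4,5,6,7,8} D(W)={4,5,6,7,8}: V {3,4,7}->{3,4}; X {3,4,5,6,7,8}->{3,4,5}; W {4,5,6,7,8}->{6,7,8} => REVISION
Total revisions = 1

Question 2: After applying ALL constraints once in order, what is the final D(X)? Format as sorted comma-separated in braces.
Answer: {3,4,5}

Derivation:
Constraint 1 (V < W) on D(V)={3,4,7} D(W)={4,5,6,7,8}: no change
Constraint 2 (Y != X) on D(Y)={4,5,6,8} D(X)={3,4,5,6,7,8}: no change
Constraint 3 (V + X = W) on D(V)={3,4,7} D(X)={3,4,5,6,7,8} D(W)={4,5,6,7,8}: V {3,4,7}->{3,4}; X {3,4,5,6,7,8}->{3,4,5}; W {4,5,6,7,8}->{6,7,8}
So after all 3 constraints: D(X) = {3,4,5}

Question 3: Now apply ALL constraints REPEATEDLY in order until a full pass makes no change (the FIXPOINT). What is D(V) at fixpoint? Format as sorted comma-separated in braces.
pass 0 (initial): D(V)={3,4,7}
pass 1: V {3,4,7}->{3,4}; W {4,5,6,7,8}->{6,7,8}; X {3,4,5,6,7,8}->{3,4,5}
pass 2: no change
Fixpoint after 2 passes: D(V) = {3,4}

Answer: {3,4}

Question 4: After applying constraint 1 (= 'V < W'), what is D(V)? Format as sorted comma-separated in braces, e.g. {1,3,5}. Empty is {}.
Answer: {3,4,7}

Derivation:
Constraint 1 (V < W) on D(V)={3,4,7} D(W)={4,5,6,7,8}: no change
So after constraint 1: D(V) = {3,4,7}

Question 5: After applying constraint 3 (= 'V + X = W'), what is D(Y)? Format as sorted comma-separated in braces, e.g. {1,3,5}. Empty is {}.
Answer: {4,5,6,8}

Derivation:
Constraint 1 (V < W) on D(V)={3,4,7} D(W)={4,5,6,7,8}: no change
Constraint 2 (Y != X) on D(Y)={4,5,6,8} D(X)={3,4,5,6,7,8}: no change
Constraint 3 (V + X = W) on D(V)={3,4,7} D(X)={3,4,5,6,7,8} D(W)={4,5,6,7,8}: V {3,4,7}->{3,4}; X {3,4,5,6,7,8}->{3,4,5}; W {4,5,6,7,8}->{6,7,8}
So after constraint 3: D(Y) = {4,5,6,8}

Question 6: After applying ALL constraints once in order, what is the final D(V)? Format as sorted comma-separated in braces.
Constraint 1 (V < W) on D(V)={3,4,7} D(W)={4,5,6,7,8}: no change
Constraint 2 (Y != X) on D(Y)={4,5,6,8} D(X)={3,4,5,6,7,8}: no change
Constraint 3 (V + X = W) on D(V)={3,4,7} D(X)={3,4,5,6,7,8} D(W)={4,5,6,7,8}: V {3,4,7}->{3,4}; X {3,4,5,6,7,8}->{3,4,5}; W {4,5,6,7,8}->{6,7,8}
So after all 3 constraints: D(V) = {3,4}

Answer: {3,4}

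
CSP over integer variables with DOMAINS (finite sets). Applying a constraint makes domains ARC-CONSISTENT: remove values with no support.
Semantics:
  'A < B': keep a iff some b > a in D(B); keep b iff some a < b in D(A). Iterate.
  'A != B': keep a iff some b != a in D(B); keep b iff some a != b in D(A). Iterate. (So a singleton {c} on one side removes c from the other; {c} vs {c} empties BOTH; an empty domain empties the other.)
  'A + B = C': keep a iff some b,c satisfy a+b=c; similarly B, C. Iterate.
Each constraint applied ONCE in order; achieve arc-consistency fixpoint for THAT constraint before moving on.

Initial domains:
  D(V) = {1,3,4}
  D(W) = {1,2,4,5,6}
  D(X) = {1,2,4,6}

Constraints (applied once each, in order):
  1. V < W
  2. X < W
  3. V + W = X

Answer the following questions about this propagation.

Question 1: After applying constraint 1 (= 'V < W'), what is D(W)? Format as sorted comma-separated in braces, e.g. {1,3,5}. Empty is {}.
Constraint 1 (V < W) on D(V)={1,3,4} D(W)={1,2,4,5,6}: W {1,2,4,5,6}->{2,4,5,6}
So after constraint 1: D(W) = {2,4,5,6}

Answer: {2,4,5,6}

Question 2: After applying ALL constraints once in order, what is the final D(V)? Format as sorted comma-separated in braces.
Answer: {}

Derivation:
Constraint 1 (V < W) on D(V)={1,3,4} D(W)={1,2,4,5,6}: W {1,2,4,5,6}->{2,4,5,6}
Constraint 2 (X < W) on D(X)={1,2,4,6} D(W)={2,4,5,6}: X {1,2,4,6}->{1,2,4}
Constraint 3 (V + W = X) on D(V)={1,3,4} D(W)={2,4,5,6} D(X)={1,2,4}: V {1,3,4}->{}; W {2,4,5,6}->{}; X {1,2,4}->{}
So after all 3 constraints: D(V) = {}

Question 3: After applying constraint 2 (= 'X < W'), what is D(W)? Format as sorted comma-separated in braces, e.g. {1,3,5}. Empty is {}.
Constraint 1 (V < W) on D(V)={1,3,4} D(W)={1,2,4,5,6}: W {1,2,4,5,6}->{2,4,5,6}
Constraint 2 (X < W) on D(X)={1,2,4,6} D(W)={2,4,5,6}: X {1,2,4,6}->{1,2,4}
So after constraint 2: D(W) = {2,4,5,6}

Answer: {2,4,5,6}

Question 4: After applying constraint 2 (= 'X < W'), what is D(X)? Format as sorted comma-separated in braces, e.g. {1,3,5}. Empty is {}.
Constraint 1 (V < W) on D(V)={1,3,4} D(W)={1,2,4,5,6}: W {1,2,4,5,6}->{2,4,5,6}
Constraint 2 (X < W) on D(X)={1,2,4,6} D(W)={2,4,5,6}: X {1,2,4,6}->{1,2,4}
So after constraint 2: D(X) = {1,2,4}

Answer: {1,2,4}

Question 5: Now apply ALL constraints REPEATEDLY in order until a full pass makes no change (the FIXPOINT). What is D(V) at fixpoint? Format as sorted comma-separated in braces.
Answer: {}

Derivation:
pass 0 (initial): D(V)={1,3,4}
pass 1: V {1,3,4}->{}; W {1,2,4,5,6}->{}; X {1,2,4,6}->{}
pass 2: no change
Fixpoint after 2 passes: D(V) = {}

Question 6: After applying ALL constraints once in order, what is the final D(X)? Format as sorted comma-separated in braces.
Constraint 1 (V < W) on D(V)={1,3,4} D(W)={1,2,4,5,6}: W {1,2,4,5,6}->{2,4,5,6}
Constraint 2 (X < W) on D(X)={1,2,4,6} D(W)={2,4,5,6}: X {1,2,4,6}->{1,2,4}
Constraint 3 (V + W = X) on D(V)={1,3,4} D(W)={2,4,5,6} D(X)={1,2,4}: V {1,3,4}->{}; W {2,4,5,6}->{}; X {1,2,4}->{}
So after all 3 constraints: D(X) = {}

Answer: {}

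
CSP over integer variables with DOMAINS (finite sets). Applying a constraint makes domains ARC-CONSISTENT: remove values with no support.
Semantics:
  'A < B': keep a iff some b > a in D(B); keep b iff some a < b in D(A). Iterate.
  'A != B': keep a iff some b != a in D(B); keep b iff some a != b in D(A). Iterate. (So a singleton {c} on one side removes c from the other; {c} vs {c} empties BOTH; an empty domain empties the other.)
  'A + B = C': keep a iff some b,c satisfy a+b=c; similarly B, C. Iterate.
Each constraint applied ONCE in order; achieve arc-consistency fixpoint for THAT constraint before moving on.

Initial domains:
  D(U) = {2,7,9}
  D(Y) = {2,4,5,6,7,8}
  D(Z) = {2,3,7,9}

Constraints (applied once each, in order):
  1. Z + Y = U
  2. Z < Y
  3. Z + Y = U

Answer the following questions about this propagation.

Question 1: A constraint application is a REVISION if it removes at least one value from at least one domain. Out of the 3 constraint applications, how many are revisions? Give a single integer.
Answer: 2

Derivation:
Constraint 1 (Z + Y = U) on D(Z)={2,3,7,9} D(Y)={2,4,5,6,7,8} D(U)={2,7,9}: Z {2,3,7,9}->{2,3,7}; Y {2,4,5,6,7,8}->{2,4,5,6,7}; U {2,7,9}->{7,9} => REVISION
Constraint 2 (Z < Y) on D(Z)={2,3,7} D(Y)={2,4,5,6,7}: Z {2,3,7}->{2,3}; Y {2,4,5,6,7}->{4,5,6,7} => REVISION
Constraint 3 (Z + Y = U) on D(Z)={2,3} D(Y)={4,5,6,7} D(U)={7,9}: no change => not a revision
Total revisions = 2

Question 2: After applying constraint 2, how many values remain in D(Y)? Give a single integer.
Answer: 4

Derivation:
Constraint 1 (Z + Y = U) on D(Z)={2,3,7,9} D(Y)={2,4,5,6,7,8} D(U)={2,7,9}: Z {2,3,7,9}->{2,3,7}; Y {2,4,5,6,7,8}->{2,4,5,6,7}; U {2,7,9}->{7,9}
Constraint 2 (Z < Y) on D(Z)={2,3,7} D(Y)={2,4,5,6,7}: Z {2,3,7}->{2,3}; Y {2,4,5,6,7}->{4,5,6,7}
So after constraint 2: D(Y)={4,5,6,7}, size = 4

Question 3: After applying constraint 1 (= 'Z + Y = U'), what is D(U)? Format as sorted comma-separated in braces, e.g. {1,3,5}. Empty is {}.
Answer: {7,9}

Derivation:
Constraint 1 (Z + Y = U) on D(Z)={2,3,7,9} D(Y)={2,4,5,6,7,8} D(U)={2,7,9}: Z {2,3,7,9}->{2,3,7}; Y {2,4,5,6,7,8}->{2,4,5,6,7}; U {2,7,9}->{7,9}
So after constraint 1: D(U) = {7,9}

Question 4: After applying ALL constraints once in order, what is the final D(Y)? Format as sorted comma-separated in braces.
Answer: {4,5,6,7}

Derivation:
Constraint 1 (Z + Y = U) on D(Z)={2,3,7,9} D(Y)={2,4,5,6,7,8} D(U)={2,7,9}: Z {2,3,7,9}->{2,3,7}; Y {2,4,5,6,7,8}->{2,4,5,6,7}; U {2,7,9}->{7,9}
Constraint 2 (Z < Y) on D(Z)={2,3,7} D(Y)={2,4,5,6,7}: Z {2,3,7}->{2,3}; Y {2,4,5,6,7}->{4,5,6,7}
Constraint 3 (Z + Y = U) on D(Z)={2,3} D(Y)={4,5,6,7} D(U)={7,9}: no change
So after all 3 constraints: D(Y) = {4,5,6,7}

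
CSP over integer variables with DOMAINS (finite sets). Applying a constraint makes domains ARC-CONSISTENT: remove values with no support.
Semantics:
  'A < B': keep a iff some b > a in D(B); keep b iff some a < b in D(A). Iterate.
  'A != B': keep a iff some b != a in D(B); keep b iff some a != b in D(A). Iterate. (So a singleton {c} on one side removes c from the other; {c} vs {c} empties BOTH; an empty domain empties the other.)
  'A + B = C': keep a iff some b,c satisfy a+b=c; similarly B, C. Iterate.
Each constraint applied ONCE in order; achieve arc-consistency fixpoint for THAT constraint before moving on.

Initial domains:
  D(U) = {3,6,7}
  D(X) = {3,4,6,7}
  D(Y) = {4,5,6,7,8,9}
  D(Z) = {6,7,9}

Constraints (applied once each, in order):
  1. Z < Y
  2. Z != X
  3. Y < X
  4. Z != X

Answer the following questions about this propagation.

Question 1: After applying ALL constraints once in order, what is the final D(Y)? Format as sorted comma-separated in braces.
Answer: {}

Derivation:
Constraint 1 (Z < Y) on D(Z)={6,7,9} D(Y)={4,5,6,7,8,9}: Z {6,7,9}->{6,7}; Y {4,5,6,7,8,9}->{7,8,9}
Constraint 2 (Z != X) on D(Z)={6,7} D(X)={3,4,6,7}: no change
Constraint 3 (Y < X) on D(Y)={7,8,9} D(X)={3,4,6,7}: Y {7,8,9}->{}; X {3,4,6,7}->{}
Constraint 4 (Z != X) on D(Z)={6,7} D(X)={}: Z {6,7}->{}
So after all 4 constraints: D(Y) = {}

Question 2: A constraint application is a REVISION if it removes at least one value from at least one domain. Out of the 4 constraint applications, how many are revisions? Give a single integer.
Answer: 3

Derivation:
Constraint 1 (Z < Y) on D(Z)={6,7,9} D(Y)={4,5,6,7,8,9}: Z {6,7,9}->{6,7}; Y {4,5,6,7,8,9}->{7,8,9} => REVISION
Constraint 2 (Z != X) on D(Z)={6,7} D(X)={3,4,6,7}: no change => not a revision
Constraint 3 (Y < X) on D(Y)={7,8,9} D(X)={3,4,6,7}: Y {7,8,9}->{}; X {3,4,6,7}->{} => REVISION
Constraint 4 (Z != X) on D(Z)={6,7} D(X)={}: Z {6,7}->{} => REVISION
Total revisions = 3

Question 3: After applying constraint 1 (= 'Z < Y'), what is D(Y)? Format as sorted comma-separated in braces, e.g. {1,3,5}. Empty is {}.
Constraint 1 (Z < Y) on D(Z)={6,7,9} D(Y)={4,5,6,7,8,9}: Z {6,7,9}->{6,7}; Y {4,5,6,7,8,9}->{7,8,9}
So after constraint 1: D(Y) = {7,8,9}

Answer: {7,8,9}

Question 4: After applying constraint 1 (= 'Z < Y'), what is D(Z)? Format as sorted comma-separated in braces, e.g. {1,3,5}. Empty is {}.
Constraint 1 (Z < Y) on D(Z)={6,7,9} D(Y)={4,5,6,7,8,9}: Z {6,7,9}->{6,7}; Y {4,5,6,7,8,9}->{7,8,9}
So after constraint 1: D(Z) = {6,7}

Answer: {6,7}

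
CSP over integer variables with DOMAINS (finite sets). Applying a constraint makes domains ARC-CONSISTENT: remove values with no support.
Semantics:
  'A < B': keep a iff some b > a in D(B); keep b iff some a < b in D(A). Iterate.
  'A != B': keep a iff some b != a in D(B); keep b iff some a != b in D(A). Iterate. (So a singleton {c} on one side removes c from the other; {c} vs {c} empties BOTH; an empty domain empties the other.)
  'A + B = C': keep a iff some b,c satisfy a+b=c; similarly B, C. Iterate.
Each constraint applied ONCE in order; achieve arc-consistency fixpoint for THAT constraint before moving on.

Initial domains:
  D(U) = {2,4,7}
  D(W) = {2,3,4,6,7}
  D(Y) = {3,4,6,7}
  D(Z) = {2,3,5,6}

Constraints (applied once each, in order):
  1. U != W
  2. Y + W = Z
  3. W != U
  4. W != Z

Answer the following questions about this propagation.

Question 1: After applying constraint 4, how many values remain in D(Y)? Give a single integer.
Answer: 2

Derivation:
Constraint 1 (U != W) on D(U)={2,4,7} D(W)={2,3,4,6,7}: no change
Constraint 2 (Y + W = Z) on D(Y)={3,4,6,7} D(W)={2,3,4,6,7} D(Z)={2,3,5,6}: Y {3,4,6,7}->{3,4}; W {2,3,4,6,7}->{2,3}; Z {2,3,5,6}->{5,6}
Constraint 3 (W != U) on D(W)={2,3} D(U)={2,4,7}: no change
Constraint 4 (W != Z) on D(W)={2,3} D(Z)={5,6}: no change
So after constraint 4: D(Y)={3,4}, size = 2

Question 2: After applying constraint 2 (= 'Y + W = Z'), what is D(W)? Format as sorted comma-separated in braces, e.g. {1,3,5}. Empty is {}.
Constraint 1 (U != W) on D(U)={2,4,7} D(W)={2,3,4,6,7}: no change
Constraint 2 (Y + W = Z) on D(Y)={3,4,6,7} D(W)={2,3,4,6,7} D(Z)={2,3,5,6}: Y {3,4,6,7}->{3,4}; W {2,3,4,6,7}->{2,3}; Z {2,3,5,6}->{5,6}
So after constraint 2: D(W) = {2,3}

Answer: {2,3}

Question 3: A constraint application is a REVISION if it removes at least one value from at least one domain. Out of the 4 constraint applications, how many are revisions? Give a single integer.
Constraint 1 (U != W) on D(U)={2,4,7} D(W)={2,3,4,6,7}: no change => not a revision
Constraint 2 (Y + W = Z) on D(Y)={3,4,6,7} D(W)={2,3,4,6,7} D(Z)={2,3,5,6}: Y {3,4,6,7}->{3,4}; W {2,3,4,6,7}->{2,3}; Z {2,3,5,6}->{5,6} => REVISION
Constraint 3 (W != U) on D(W)={2,3} D(U)={2,4,7}: no change => not a revision
Constraint 4 (W != Z) on D(W)={2,3} D(Z)={5,6}: no change => not a revision
Total revisions = 1

Answer: 1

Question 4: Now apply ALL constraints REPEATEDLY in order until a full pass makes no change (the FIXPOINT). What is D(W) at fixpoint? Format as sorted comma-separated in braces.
pass 0 (initial): D(W)={2,3,4,6,7}
pass 1: W {2,3,4,6,7}->{2,3}; Y {3,4,6,7}->{3,4}; Z {2,3,5,6}->{5,6}
pass 2: no change
Fixpoint after 2 passes: D(W) = {2,3}

Answer: {2,3}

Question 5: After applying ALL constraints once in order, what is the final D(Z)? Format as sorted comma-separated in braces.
Answer: {5,6}

Derivation:
Constraint 1 (U != W) on D(U)={2,4,7} D(W)={2,3,4,6,7}: no change
Constraint 2 (Y + W = Z) on D(Y)={3,4,6,7} D(W)={2,3,4,6,7} D(Z)={2,3,5,6}: Y {3,4,6,7}->{3,4}; W {2,3,4,6,7}->{2,3}; Z {2,3,5,6}->{5,6}
Constraint 3 (W != U) on D(W)={2,3} D(U)={2,4,7}: no change
Constraint 4 (W != Z) on D(W)={2,3} D(Z)={5,6}: no change
So after all 4 constraints: D(Z) = {5,6}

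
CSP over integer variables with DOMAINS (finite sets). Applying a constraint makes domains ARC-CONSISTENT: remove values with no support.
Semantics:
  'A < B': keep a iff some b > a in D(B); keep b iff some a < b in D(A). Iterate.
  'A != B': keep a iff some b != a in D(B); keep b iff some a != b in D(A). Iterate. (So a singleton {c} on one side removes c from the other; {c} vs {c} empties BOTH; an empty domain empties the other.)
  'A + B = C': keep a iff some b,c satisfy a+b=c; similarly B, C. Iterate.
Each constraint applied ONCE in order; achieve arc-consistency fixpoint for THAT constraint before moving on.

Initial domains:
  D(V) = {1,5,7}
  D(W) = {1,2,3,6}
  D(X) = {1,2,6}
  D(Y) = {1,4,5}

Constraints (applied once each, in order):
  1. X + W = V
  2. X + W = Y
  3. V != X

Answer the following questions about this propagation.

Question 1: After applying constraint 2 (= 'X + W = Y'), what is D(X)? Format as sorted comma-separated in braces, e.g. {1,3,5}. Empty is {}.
Constraint 1 (X + W = V) on D(X)={1,2,6} D(W)={1,2,3,6} D(V)={1,5,7}: W {1,2,3,6}->{1,3,6}; V {1,5,7}->{5,7}
Constraint 2 (X + W = Y) on D(X)={1,2,6} D(W)={1,3,6} D(Y)={1,4,5}: X {1,2,6}->{1,2}; W {1,3,6}->{3}; Y {1,4,5}->{4,5}
So after constraint 2: D(X) = {1,2}

Answer: {1,2}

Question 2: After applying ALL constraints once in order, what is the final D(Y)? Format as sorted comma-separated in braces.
Constraint 1 (X + W = V) on D(X)={1,2,6} D(W)={1,2,3,6} D(V)={1,5,7}: W {1,2,3,6}->{1,3,6}; V {1,5,7}->{5,7}
Constraint 2 (X + W = Y) on D(X)={1,2,6} D(W)={1,3,6} D(Y)={1,4,5}: X {1,2,6}->{1,2}; W {1,3,6}->{3}; Y {1,4,5}->{4,5}
Constraint 3 (V != X) on D(V)={5,7} D(X)={1,2}: no change
So after all 3 constraints: D(Y) = {4,5}

Answer: {4,5}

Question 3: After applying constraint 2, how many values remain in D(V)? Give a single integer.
Constraint 1 (X + W = V) on D(X)={1,2,6} D(W)={1,2,3,6} D(V)={1,5,7}: W {1,2,3,6}->{1,3,6}; V {1,5,7}->{5,7}
Constraint 2 (X + W = Y) on D(X)={1,2,6} D(W)={1,3,6} D(Y)={1,4,5}: X {1,2,6}->{1,2}; W {1,3,6}->{3}; Y {1,4,5}->{4,5}
So after constraint 2: D(V)={5,7}, size = 2

Answer: 2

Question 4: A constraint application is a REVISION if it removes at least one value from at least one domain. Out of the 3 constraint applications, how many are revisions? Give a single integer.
Answer: 2

Derivation:
Constraint 1 (X + W = V) on D(X)={1,2,6} D(W)={1,2,3,6} D(V)={1,5,7}: W {1,2,3,6}->{1,3,6}; V {1,5,7}->{5,7} => REVISION
Constraint 2 (X + W = Y) on D(X)={1,2,6} D(W)={1,3,6} D(Y)={1,4,5}: X {1,2,6}->{1,2}; W {1,3,6}->{3}; Y {1,4,5}->{4,5} => REVISION
Constraint 3 (V != X) on D(V)={5,7} D(X)={1,2}: no change => not a revision
Total revisions = 2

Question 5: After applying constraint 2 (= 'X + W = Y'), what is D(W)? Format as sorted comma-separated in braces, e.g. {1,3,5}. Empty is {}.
Constraint 1 (X + W = V) on D(X)={1,2,6} D(W)={1,2,3,6} D(V)={1,5,7}: W {1,2,3,6}->{1,3,6}; V {1,5,7}->{5,7}
Constraint 2 (X + W = Y) on D(X)={1,2,6} D(W)={1,3,6} D(Y)={1,4,5}: X {1,2,6}->{1,2}; W {1,3,6}->{3}; Y {1,4,5}->{4,5}
So after constraint 2: D(W) = {3}

Answer: {3}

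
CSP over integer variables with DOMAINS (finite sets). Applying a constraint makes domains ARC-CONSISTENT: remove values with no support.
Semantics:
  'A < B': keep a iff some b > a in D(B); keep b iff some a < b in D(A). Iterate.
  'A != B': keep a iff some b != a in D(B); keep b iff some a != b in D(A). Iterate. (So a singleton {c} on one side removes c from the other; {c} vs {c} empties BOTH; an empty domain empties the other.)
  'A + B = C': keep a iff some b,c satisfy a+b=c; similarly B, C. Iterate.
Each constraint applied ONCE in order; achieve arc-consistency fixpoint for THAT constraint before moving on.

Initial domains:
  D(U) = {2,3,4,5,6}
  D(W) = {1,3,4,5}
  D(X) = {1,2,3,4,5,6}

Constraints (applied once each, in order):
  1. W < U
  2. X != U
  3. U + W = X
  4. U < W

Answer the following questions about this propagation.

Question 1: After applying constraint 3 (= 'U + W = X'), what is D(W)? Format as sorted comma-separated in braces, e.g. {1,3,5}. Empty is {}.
Constraint 1 (W < U) on D(W)={1,3,4,5} D(U)={2,3,4,5,6}: no change
Constraint 2 (X != U) on D(X)={1,2,3,4,5,6} D(U)={2,3,4,5,6}: no change
Constraint 3 (U + W = X) on D(U)={2,3,4,5,6} D(W)={1,3,4,5} D(X)={1,2,3,4,5,6}: U {2,3,4,5,6}->{2,3,4,5}; W {1,3,4,5}->{1,3,4}; X {1,2,3,4,5,6}->{3,4,5,6}
So after constraint 3: D(W) = {1,3,4}

Answer: {1,3,4}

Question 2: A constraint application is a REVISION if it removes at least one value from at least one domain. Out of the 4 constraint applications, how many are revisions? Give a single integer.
Constraint 1 (W < U) on D(W)={1,3,4,5} D(U)={2,3,4,5,6}: no change => not a revision
Constraint 2 (X != U) on D(X)={1,2,3,4,5,6} D(U)={2,3,4,5,6}: no change => not a revision
Constraint 3 (U + W = X) on D(U)={2,3,4,5,6} D(W)={1,3,4,5} D(X)={1,2,3,4,5,6}: U {2,3,4,5,6}->{2,3,4,5}; W {1,3,4,5}->{1,3,4}; X {1,2,3,4,5,6}->{3,4,5,6} => REVISION
Constraint 4 (U < W) on D(U)={2,3,4,5} D(W)={1,3,4}: U {2,3,4,5}->{2,3}; W {1,3,4}->{3,4} => REVISION
Total revisions = 2

Answer: 2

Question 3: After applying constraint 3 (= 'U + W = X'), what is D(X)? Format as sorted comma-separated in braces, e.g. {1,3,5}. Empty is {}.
Constraint 1 (W < U) on D(W)={1,3,4,5} D(U)={2,3,4,5,6}: no change
Constraint 2 (X != U) on D(X)={1,2,3,4,5,6} D(U)={2,3,4,5,6}: no change
Constraint 3 (U + W = X) on D(U)={2,3,4,5,6} D(W)={1,3,4,5} D(X)={1,2,3,4,5,6}: U {2,3,4,5,6}->{2,3,4,5}; W {1,3,4,5}->{1,3,4}; X {1,2,3,4,5,6}->{3,4,5,6}
So after constraint 3: D(X) = {3,4,5,6}

Answer: {3,4,5,6}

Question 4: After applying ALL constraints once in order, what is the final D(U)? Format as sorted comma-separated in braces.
Answer: {2,3}

Derivation:
Constraint 1 (W < U) on D(W)={1,3,4,5} D(U)={2,3,4,5,6}: no change
Constraint 2 (X != U) on D(X)={1,2,3,4,5,6} D(U)={2,3,4,5,6}: no change
Constraint 3 (U + W = X) on D(U)={2,3,4,5,6} D(W)={1,3,4,5} D(X)={1,2,3,4,5,6}: U {2,3,4,5,6}->{2,3,4,5}; W {1,3,4,5}->{1,3,4}; X {1,2,3,4,5,6}->{3,4,5,6}
Constraint 4 (U < W) on D(U)={2,3,4,5} D(W)={1,3,4}: U {2,3,4,5}->{2,3}; W {1,3,4}->{3,4}
So after all 4 constraints: D(U) = {2,3}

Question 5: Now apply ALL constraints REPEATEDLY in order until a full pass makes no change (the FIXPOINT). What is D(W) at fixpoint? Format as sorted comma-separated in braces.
Answer: {}

Derivation:
pass 0 (initial): D(W)={1,3,4,5}
pass 1: U {2,3,4,5,6}->{2,3}; W {1,3,4,5}->{3,4}; X {1,2,3,4,5,6}->{3,4,5,6}
pass 2: U {2,3}->{}; W {3,4}->{}; X {3,4,5,6}->{}
pass 3: no change
Fixpoint after 3 passes: D(W) = {}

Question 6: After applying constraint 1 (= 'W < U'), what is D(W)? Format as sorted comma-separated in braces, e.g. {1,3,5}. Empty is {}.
Constraint 1 (W < U) on D(W)={1,3,4,5} D(U)={2,3,4,5,6}: no change
So after constraint 1: D(W) = {1,3,4,5}

Answer: {1,3,4,5}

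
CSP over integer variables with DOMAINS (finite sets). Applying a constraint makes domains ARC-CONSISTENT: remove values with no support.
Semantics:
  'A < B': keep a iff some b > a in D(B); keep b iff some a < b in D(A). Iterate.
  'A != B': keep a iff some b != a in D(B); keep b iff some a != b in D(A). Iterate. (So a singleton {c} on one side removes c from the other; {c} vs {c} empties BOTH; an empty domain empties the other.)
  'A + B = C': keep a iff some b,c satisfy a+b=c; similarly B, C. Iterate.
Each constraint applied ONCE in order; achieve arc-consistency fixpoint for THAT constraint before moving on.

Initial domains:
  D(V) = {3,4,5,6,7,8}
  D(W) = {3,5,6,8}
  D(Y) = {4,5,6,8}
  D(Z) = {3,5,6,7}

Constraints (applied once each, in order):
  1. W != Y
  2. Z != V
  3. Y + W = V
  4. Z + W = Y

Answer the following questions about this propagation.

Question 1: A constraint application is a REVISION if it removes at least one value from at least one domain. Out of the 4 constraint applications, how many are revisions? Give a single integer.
Answer: 2

Derivation:
Constraint 1 (W != Y) on D(W)={3,5,6,8} D(Y)={4,5,6,8}: no change => not a revision
Constraint 2 (Z != V) on D(Z)={3,5,6,7} D(V)={3,4,5,6,7,8}: no change => not a revision
Constraint 3 (Y + W = V) on D(Y)={4,5,6,8} D(W)={3,5,6,8} D(V)={3,4,5,6,7,8}: Y {4,5,6,8}->{4,5}; W {3,5,6,8}->{3}; V {3,4,5,6,7,8}->{7,8} => REVISION
Constraint 4 (Z + W = Y) on D(Z)={3,5,6,7} D(W)={3} D(Y)={4,5}: Z {3,5,6,7}->{}; W {3}->{}; Y {4,5}->{} => REVISION
Total revisions = 2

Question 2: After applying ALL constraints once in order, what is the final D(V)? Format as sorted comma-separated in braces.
Constraint 1 (W != Y) on D(W)={3,5,6,8} D(Y)={4,5,6,8}: no change
Constraint 2 (Z != V) on D(Z)={3,5,6,7} D(V)={3,4,5,6,7,8}: no change
Constraint 3 (Y + W = V) on D(Y)={4,5,6,8} D(W)={3,5,6,8} D(V)={3,4,5,6,7,8}: Y {4,5,6,8}->{4,5}; W {3,5,6,8}->{3}; V {3,4,5,6,7,8}->{7,8}
Constraint 4 (Z + W = Y) on D(Z)={3,5,6,7} D(W)={3} D(Y)={4,5}: Z {3,5,6,7}->{}; W {3}->{}; Y {4,5}->{}
So after all 4 constraints: D(V) = {7,8}

Answer: {7,8}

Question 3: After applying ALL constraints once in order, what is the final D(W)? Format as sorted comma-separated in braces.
Answer: {}

Derivation:
Constraint 1 (W != Y) on D(W)={3,5,6,8} D(Y)={4,5,6,8}: no change
Constraint 2 (Z != V) on D(Z)={3,5,6,7} D(V)={3,4,5,6,7,8}: no change
Constraint 3 (Y + W = V) on D(Y)={4,5,6,8} D(W)={3,5,6,8} D(V)={3,4,5,6,7,8}: Y {4,5,6,8}->{4,5}; W {3,5,6,8}->{3}; V {3,4,5,6,7,8}->{7,8}
Constraint 4 (Z + W = Y) on D(Z)={3,5,6,7} D(W)={3} D(Y)={4,5}: Z {3,5,6,7}->{}; W {3}->{}; Y {4,5}->{}
So after all 4 constraints: D(W) = {}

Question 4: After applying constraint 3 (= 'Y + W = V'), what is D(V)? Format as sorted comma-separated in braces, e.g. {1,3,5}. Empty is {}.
Answer: {7,8}

Derivation:
Constraint 1 (W != Y) on D(W)={3,5,6,8} D(Y)={4,5,6,8}: no change
Constraint 2 (Z != V) on D(Z)={3,5,6,7} D(V)={3,4,5,6,7,8}: no change
Constraint 3 (Y + W = V) on D(Y)={4,5,6,8} D(W)={3,5,6,8} D(V)={3,4,5,6,7,8}: Y {4,5,6,8}->{4,5}; W {3,5,6,8}->{3}; V {3,4,5,6,7,8}->{7,8}
So after constraint 3: D(V) = {7,8}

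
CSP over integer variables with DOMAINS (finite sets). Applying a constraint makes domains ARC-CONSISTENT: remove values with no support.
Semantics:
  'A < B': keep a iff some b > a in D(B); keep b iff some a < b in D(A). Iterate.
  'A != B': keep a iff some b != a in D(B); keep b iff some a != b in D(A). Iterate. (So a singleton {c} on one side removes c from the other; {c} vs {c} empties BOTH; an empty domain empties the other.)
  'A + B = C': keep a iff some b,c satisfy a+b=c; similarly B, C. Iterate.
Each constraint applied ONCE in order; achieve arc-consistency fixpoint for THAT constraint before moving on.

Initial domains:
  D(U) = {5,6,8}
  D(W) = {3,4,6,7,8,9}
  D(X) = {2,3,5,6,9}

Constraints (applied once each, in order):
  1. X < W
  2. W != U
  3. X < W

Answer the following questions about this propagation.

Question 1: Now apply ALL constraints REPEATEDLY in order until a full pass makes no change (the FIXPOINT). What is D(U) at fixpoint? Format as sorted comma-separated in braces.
pass 0 (initial): D(U)={5,6,8}
pass 1: X {2,3,5,6,9}->{2,3,5,6}
pass 2: no change
Fixpoint after 2 passes: D(U) = {5,6,8}

Answer: {5,6,8}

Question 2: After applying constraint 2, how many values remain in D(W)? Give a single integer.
Answer: 6

Derivation:
Constraint 1 (X < W) on D(X)={2,3,5,6,9} D(W)={3,4,6,7,8,9}: X {2,3,5,6,9}->{2,3,5,6}
Constraint 2 (W != U) on D(W)={3,4,6,7,8,9} D(U)={5,6,8}: no change
So after constraint 2: D(W)={3,4,6,7,8,9}, size = 6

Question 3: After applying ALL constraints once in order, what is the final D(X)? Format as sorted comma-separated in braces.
Answer: {2,3,5,6}

Derivation:
Constraint 1 (X < W) on D(X)={2,3,5,6,9} D(W)={3,4,6,7,8,9}: X {2,3,5,6,9}->{2,3,5,6}
Constraint 2 (W != U) on D(W)={3,4,6,7,8,9} D(U)={5,6,8}: no change
Constraint 3 (X < W) on D(X)={2,3,5,6} D(W)={3,4,6,7,8,9}: no change
So after all 3 constraints: D(X) = {2,3,5,6}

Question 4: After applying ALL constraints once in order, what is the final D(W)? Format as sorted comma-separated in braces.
Answer: {3,4,6,7,8,9}

Derivation:
Constraint 1 (X < W) on D(X)={2,3,5,6,9} D(W)={3,4,6,7,8,9}: X {2,3,5,6,9}->{2,3,5,6}
Constraint 2 (W != U) on D(W)={3,4,6,7,8,9} D(U)={5,6,8}: no change
Constraint 3 (X < W) on D(X)={2,3,5,6} D(W)={3,4,6,7,8,9}: no change
So after all 3 constraints: D(W) = {3,4,6,7,8,9}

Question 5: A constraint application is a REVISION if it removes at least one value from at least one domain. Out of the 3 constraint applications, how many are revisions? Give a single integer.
Answer: 1

Derivation:
Constraint 1 (X < W) on D(X)={2,3,5,6,9} D(W)={3,4,6,7,8,9}: X {2,3,5,6,9}->{2,3,5,6} => REVISION
Constraint 2 (W != U) on D(W)={3,4,6,7,8,9} D(U)={5,6,8}: no change => not a revision
Constraint 3 (X < W) on D(X)={2,3,5,6} D(W)={3,4,6,7,8,9}: no change => not a revision
Total revisions = 1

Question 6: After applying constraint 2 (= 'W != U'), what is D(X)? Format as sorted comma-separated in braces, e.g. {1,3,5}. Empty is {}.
Constraint 1 (X < W) on D(X)={2,3,5,6,9} D(W)={3,4,6,7,8,9}: X {2,3,5,6,9}->{2,3,5,6}
Constraint 2 (W != U) on D(W)={3,4,6,7,8,9} D(U)={5,6,8}: no change
So after constraint 2: D(X) = {2,3,5,6}

Answer: {2,3,5,6}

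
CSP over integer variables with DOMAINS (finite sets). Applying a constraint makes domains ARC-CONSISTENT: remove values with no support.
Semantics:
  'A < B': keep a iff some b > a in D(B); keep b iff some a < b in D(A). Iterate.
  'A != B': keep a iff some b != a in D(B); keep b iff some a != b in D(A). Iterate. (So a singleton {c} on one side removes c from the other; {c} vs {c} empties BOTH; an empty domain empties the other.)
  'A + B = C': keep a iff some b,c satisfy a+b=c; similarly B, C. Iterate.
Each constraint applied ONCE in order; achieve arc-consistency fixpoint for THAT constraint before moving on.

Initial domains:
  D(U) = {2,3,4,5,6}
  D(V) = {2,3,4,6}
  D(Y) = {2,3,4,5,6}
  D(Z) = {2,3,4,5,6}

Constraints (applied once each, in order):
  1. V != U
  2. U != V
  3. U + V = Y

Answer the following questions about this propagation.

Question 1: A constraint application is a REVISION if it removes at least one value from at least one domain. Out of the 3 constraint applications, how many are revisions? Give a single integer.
Constraint 1 (V != U) on D(V)={2,3,4,6} D(U)={2,3,4,5,6}: no change => not a revision
Constraint 2 (U != V) on D(U)={2,3,4,5,6} D(V)={2,3,4,6}: no change => not a revision
Constraint 3 (U + V = Y) on D(U)={2,3,4,5,6} D(V)={2,3,4,6} D(Y)={2,3,4,5,6}: U {2,3,4,5,6}->{2,3,4}; V {2,3,4,6}->{2,3,4}; Y {2,3,4,5,6}->{4,5,6} => REVISION
Total revisions = 1

Answer: 1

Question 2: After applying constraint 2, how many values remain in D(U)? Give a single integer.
Answer: 5

Derivation:
Constraint 1 (V != U) on D(V)={2,3,4,6} D(U)={2,3,4,5,6}: no change
Constraint 2 (U != V) on D(U)={2,3,4,5,6} D(V)={2,3,4,6}: no change
So after constraint 2: D(U)={2,3,4,5,6}, size = 5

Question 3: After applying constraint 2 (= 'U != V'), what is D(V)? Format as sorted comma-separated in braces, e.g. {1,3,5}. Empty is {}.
Answer: {2,3,4,6}

Derivation:
Constraint 1 (V != U) on D(V)={2,3,4,6} D(U)={2,3,4,5,6}: no change
Constraint 2 (U != V) on D(U)={2,3,4,5,6} D(V)={2,3,4,6}: no change
So after constraint 2: D(V) = {2,3,4,6}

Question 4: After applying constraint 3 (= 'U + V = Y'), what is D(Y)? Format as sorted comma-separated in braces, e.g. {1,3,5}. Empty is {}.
Answer: {4,5,6}

Derivation:
Constraint 1 (V != U) on D(V)={2,3,4,6} D(U)={2,3,4,5,6}: no change
Constraint 2 (U != V) on D(U)={2,3,4,5,6} D(V)={2,3,4,6}: no change
Constraint 3 (U + V = Y) on D(U)={2,3,4,5,6} D(V)={2,3,4,6} D(Y)={2,3,4,5,6}: U {2,3,4,5,6}->{2,3,4}; V {2,3,4,6}->{2,3,4}; Y {2,3,4,5,6}->{4,5,6}
So after constraint 3: D(Y) = {4,5,6}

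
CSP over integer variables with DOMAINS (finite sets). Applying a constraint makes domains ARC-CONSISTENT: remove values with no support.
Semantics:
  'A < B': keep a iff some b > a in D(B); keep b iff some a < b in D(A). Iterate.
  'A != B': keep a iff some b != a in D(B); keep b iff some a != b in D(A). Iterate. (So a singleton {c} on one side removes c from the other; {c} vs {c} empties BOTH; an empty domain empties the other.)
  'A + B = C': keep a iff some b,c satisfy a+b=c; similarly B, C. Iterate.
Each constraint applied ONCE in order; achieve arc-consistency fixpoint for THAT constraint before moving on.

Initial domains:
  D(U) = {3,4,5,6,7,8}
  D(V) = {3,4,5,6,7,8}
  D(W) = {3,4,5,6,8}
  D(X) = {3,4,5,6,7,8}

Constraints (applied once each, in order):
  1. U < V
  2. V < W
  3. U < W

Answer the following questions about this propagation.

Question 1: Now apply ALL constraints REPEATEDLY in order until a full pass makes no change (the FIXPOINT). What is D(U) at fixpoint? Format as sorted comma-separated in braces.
pass 0 (initial): D(U)={3,4,5,6,7,8}
pass 1: U {3,4,5,6,7,8}->{3,4,5,6,7}; V {3,4,5,6,7,8}->{4,5,6,7}; W {3,4,5,6,8}->{5,6,8}
pass 2: U {3,4,5,6,7}->{3,4,5,6}
pass 3: no change
Fixpoint after 3 passes: D(U) = {3,4,5,6}

Answer: {3,4,5,6}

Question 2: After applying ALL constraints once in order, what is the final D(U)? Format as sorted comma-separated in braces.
Answer: {3,4,5,6,7}

Derivation:
Constraint 1 (U < V) on D(U)={3,4,5,6,7,8} D(V)={3,4,5,6,7,8}: U {3,4,5,6,7,8}->{3,4,5,6,7}; V {3,4,5,6,7,8}->{4,5,6,7,8}
Constraint 2 (V < W) on D(V)={4,5,6,7,8} D(W)={3,4,5,6,8}: V {4,5,6,7,8}->{4,5,6,7}; W {3,4,5,6,8}->{5,6,8}
Constraint 3 (U < W) on D(U)={3,4,5,6,7} D(W)={5,6,8}: no change
So after all 3 constraints: D(U) = {3,4,5,6,7}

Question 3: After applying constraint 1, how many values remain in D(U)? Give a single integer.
Answer: 5

Derivation:
Constraint 1 (U < V) on D(U)={3,4,5,6,7,8} D(V)={3,4,5,6,7,8}: U {3,4,5,6,7,8}->{3,4,5,6,7}; V {3,4,5,6,7,8}->{4,5,6,7,8}
So after constraint 1: D(U)={3,4,5,6,7}, size = 5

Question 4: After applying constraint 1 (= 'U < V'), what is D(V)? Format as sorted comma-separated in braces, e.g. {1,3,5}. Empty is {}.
Answer: {4,5,6,7,8}

Derivation:
Constraint 1 (U < V) on D(U)={3,4,5,6,7,8} D(V)={3,4,5,6,7,8}: U {3,4,5,6,7,8}->{3,4,5,6,7}; V {3,4,5,6,7,8}->{4,5,6,7,8}
So after constraint 1: D(V) = {4,5,6,7,8}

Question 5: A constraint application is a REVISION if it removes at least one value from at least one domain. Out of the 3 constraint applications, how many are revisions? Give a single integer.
Answer: 2

Derivation:
Constraint 1 (U < V) on D(U)={3,4,5,6,7,8} D(V)={3,4,5,6,7,8}: U {3,4,5,6,7,8}->{3,4,5,6,7}; V {3,4,5,6,7,8}->{4,5,6,7,8} => REVISION
Constraint 2 (V < W) on D(V)={4,5,6,7,8} D(W)={3,4,5,6,8}: V {4,5,6,7,8}->{4,5,6,7}; W {3,4,5,6,8}->{5,6,8} => REVISION
Constraint 3 (U < W) on D(U)={3,4,5,6,7} D(W)={5,6,8}: no change => not a revision
Total revisions = 2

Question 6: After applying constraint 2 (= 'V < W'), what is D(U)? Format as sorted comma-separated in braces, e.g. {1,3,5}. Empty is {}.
Answer: {3,4,5,6,7}

Derivation:
Constraint 1 (U < V) on D(U)={3,4,5,6,7,8} D(V)={3,4,5,6,7,8}: U {3,4,5,6,7,8}->{3,4,5,6,7}; V {3,4,5,6,7,8}->{4,5,6,7,8}
Constraint 2 (V < W) on D(V)={4,5,6,7,8} D(W)={3,4,5,6,8}: V {4,5,6,7,8}->{4,5,6,7}; W {3,4,5,6,8}->{5,6,8}
So after constraint 2: D(U) = {3,4,5,6,7}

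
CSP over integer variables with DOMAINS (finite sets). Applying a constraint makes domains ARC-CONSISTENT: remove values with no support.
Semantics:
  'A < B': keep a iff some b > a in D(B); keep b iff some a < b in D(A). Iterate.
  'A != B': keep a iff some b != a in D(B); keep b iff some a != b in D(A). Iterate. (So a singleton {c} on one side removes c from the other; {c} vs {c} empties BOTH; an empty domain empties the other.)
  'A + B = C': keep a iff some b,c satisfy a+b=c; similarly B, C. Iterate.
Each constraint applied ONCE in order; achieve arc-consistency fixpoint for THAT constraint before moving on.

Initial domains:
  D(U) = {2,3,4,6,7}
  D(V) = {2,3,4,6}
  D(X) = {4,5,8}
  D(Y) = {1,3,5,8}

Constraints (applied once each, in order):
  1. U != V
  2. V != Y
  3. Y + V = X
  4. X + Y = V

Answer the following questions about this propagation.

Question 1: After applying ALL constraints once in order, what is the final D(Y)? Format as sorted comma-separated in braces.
Constraint 1 (U != V) on D(U)={2,3,4,6,7} D(V)={2,3,4,6}: no change
Constraint 2 (V != Y) on D(V)={2,3,4,6} D(Y)={1,3,5,8}: no change
Constraint 3 (Y + V = X) on D(Y)={1,3,5,8} D(V)={2,3,4,6} D(X)={4,5,8}: Y {1,3,5,8}->{1,3,5}; V {2,3,4,6}->{2,3,4}
Constraint 4 (X + Y = V) on D(X)={4,5,8} D(Y)={1,3,5} D(V)={2,3,4}: X {4,5,8}->{}; Y {1,3,5}->{}; V {2,3,4}->{}
So after all 4 constraints: D(Y) = {}

Answer: {}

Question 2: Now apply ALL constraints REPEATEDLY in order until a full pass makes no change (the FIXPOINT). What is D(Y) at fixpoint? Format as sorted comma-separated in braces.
pass 0 (initial): D(Y)={1,3,5,8}
pass 1: V {2,3,4,6}->{}; X {4,5,8}->{}; Y {1,3,5,8}->{}
pass 2: U {2,3,4,6,7}->{}
pass 3: no change
Fixpoint after 3 passes: D(Y) = {}

Answer: {}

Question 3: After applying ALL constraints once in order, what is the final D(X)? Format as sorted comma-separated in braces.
Answer: {}

Derivation:
Constraint 1 (U != V) on D(U)={2,3,4,6,7} D(V)={2,3,4,6}: no change
Constraint 2 (V != Y) on D(V)={2,3,4,6} D(Y)={1,3,5,8}: no change
Constraint 3 (Y + V = X) on D(Y)={1,3,5,8} D(V)={2,3,4,6} D(X)={4,5,8}: Y {1,3,5,8}->{1,3,5}; V {2,3,4,6}->{2,3,4}
Constraint 4 (X + Y = V) on D(X)={4,5,8} D(Y)={1,3,5} D(V)={2,3,4}: X {4,5,8}->{}; Y {1,3,5}->{}; V {2,3,4}->{}
So after all 4 constraints: D(X) = {}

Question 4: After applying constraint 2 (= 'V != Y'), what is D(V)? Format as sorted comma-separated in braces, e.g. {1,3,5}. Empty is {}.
Answer: {2,3,4,6}

Derivation:
Constraint 1 (U != V) on D(U)={2,3,4,6,7} D(V)={2,3,4,6}: no change
Constraint 2 (V != Y) on D(V)={2,3,4,6} D(Y)={1,3,5,8}: no change
So after constraint 2: D(V) = {2,3,4,6}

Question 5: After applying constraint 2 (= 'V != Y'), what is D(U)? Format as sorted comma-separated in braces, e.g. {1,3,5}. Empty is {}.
Answer: {2,3,4,6,7}

Derivation:
Constraint 1 (U != V) on D(U)={2,3,4,6,7} D(V)={2,3,4,6}: no change
Constraint 2 (V != Y) on D(V)={2,3,4,6} D(Y)={1,3,5,8}: no change
So after constraint 2: D(U) = {2,3,4,6,7}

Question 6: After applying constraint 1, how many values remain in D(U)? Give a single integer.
Constraint 1 (U != V) on D(U)={2,3,4,6,7} D(V)={2,3,4,6}: no change
So after constraint 1: D(U)={2,3,4,6,7}, size = 5

Answer: 5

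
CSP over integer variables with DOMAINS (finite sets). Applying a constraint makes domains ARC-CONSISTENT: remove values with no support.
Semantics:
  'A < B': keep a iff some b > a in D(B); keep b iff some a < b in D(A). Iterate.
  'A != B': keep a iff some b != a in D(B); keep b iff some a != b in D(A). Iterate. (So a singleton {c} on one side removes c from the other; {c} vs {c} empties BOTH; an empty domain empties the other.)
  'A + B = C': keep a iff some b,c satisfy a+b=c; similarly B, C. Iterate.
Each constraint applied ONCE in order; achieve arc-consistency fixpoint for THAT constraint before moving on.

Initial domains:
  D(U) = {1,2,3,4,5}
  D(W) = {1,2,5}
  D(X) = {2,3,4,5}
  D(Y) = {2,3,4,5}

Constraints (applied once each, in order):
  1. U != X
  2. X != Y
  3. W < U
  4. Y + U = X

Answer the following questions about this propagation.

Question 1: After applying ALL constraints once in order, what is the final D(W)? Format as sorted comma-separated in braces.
Constraint 1 (U != X) on D(U)={1,2,3,4,5} D(X)={2,3,4,5}: no change
Constraint 2 (X != Y) on D(X)={2,3,4,5} D(Y)={2,3,4,5}: no change
Constraint 3 (W < U) on D(W)={1,2,5} D(U)={1,2,3,4,5}: W {1,2,5}->{1,2}; U {1,2,3,4,5}->{2,3,4,5}
Constraint 4 (Y + U = X) on D(Y)={2,3,4,5} D(U)={2,3,4,5} D(X)={2,3,4,5}: Y {2,3,4,5}->{2,3}; U {2,3,4,5}->{2,3}; X {2,3,4,5}->{4,5}
So after all 4 constraints: D(W) = {1,2}

Answer: {1,2}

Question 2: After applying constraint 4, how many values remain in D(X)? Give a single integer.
Answer: 2

Derivation:
Constraint 1 (U != X) on D(U)={1,2,3,4,5} D(X)={2,3,4,5}: no change
Constraint 2 (X != Y) on D(X)={2,3,4,5} D(Y)={2,3,4,5}: no change
Constraint 3 (W < U) on D(W)={1,2,5} D(U)={1,2,3,4,5}: W {1,2,5}->{1,2}; U {1,2,3,4,5}->{2,3,4,5}
Constraint 4 (Y + U = X) on D(Y)={2,3,4,5} D(U)={2,3,4,5} D(X)={2,3,4,5}: Y {2,3,4,5}->{2,3}; U {2,3,4,5}->{2,3}; X {2,3,4,5}->{4,5}
So after constraint 4: D(X)={4,5}, size = 2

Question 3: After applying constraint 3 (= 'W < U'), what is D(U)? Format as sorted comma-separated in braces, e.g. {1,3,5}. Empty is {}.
Constraint 1 (U != X) on D(U)={1,2,3,4,5} D(X)={2,3,4,5}: no change
Constraint 2 (X != Y) on D(X)={2,3,4,5} D(Y)={2,3,4,5}: no change
Constraint 3 (W < U) on D(W)={1,2,5} D(U)={1,2,3,4,5}: W {1,2,5}->{1,2}; U {1,2,3,4,5}->{2,3,4,5}
So after constraint 3: D(U) = {2,3,4,5}

Answer: {2,3,4,5}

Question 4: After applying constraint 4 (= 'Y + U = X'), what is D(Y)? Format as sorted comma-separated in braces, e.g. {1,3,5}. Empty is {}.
Answer: {2,3}

Derivation:
Constraint 1 (U != X) on D(U)={1,2,3,4,5} D(X)={2,3,4,5}: no change
Constraint 2 (X != Y) on D(X)={2,3,4,5} D(Y)={2,3,4,5}: no change
Constraint 3 (W < U) on D(W)={1,2,5} D(U)={1,2,3,4,5}: W {1,2,5}->{1,2}; U {1,2,3,4,5}->{2,3,4,5}
Constraint 4 (Y + U = X) on D(Y)={2,3,4,5} D(U)={2,3,4,5} D(X)={2,3,4,5}: Y {2,3,4,5}->{2,3}; U {2,3,4,5}->{2,3}; X {2,3,4,5}->{4,5}
So after constraint 4: D(Y) = {2,3}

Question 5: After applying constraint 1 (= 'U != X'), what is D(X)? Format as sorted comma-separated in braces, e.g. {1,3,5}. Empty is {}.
Answer: {2,3,4,5}

Derivation:
Constraint 1 (U != X) on D(U)={1,2,3,4,5} D(X)={2,3,4,5}: no change
So after constraint 1: D(X) = {2,3,4,5}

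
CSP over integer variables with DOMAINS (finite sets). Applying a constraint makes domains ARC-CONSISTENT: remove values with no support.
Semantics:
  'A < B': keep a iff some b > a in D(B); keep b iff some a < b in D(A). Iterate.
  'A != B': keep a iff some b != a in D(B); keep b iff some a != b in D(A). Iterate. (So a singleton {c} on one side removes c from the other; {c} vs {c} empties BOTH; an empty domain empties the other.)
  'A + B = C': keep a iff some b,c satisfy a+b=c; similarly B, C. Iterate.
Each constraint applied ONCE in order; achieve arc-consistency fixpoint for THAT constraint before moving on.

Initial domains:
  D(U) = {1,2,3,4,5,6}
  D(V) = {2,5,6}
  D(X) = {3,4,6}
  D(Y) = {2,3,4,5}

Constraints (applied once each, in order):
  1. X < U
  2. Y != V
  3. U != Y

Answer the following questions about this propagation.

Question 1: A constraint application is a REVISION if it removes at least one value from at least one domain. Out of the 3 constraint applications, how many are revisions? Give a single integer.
Answer: 1

Derivation:
Constraint 1 (X < U) on D(X)={3,4,6} D(U)={1,2,3,4,5,6}: X {3,4,6}->{3,4}; U {1,2,3,4,5,6}->{4,5,6} => REVISION
Constraint 2 (Y != V) on D(Y)={2,3,4,5} D(V)={2,5,6}: no change => not a revision
Constraint 3 (U != Y) on D(U)={4,5,6} D(Y)={2,3,4,5}: no change => not a revision
Total revisions = 1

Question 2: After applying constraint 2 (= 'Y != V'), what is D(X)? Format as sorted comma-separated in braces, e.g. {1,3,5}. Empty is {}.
Constraint 1 (X < U) on D(X)={3,4,6} D(U)={1,2,3,4,5,6}: X {3,4,6}->{3,4}; U {1,2,3,4,5,6}->{4,5,6}
Constraint 2 (Y != V) on D(Y)={2,3,4,5} D(V)={2,5,6}: no change
So after constraint 2: D(X) = {3,4}

Answer: {3,4}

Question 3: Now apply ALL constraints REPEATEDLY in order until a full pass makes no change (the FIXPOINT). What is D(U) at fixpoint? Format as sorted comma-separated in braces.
pass 0 (initial): D(U)={1,2,3,4,5,6}
pass 1: U {1,2,3,4,5,6}->{4,5,6}; X {3,4,6}->{3,4}
pass 2: no change
Fixpoint after 2 passes: D(U) = {4,5,6}

Answer: {4,5,6}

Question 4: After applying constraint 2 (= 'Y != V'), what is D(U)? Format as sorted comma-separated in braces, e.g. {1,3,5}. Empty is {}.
Constraint 1 (X < U) on D(X)={3,4,6} D(U)={1,2,3,4,5,6}: X {3,4,6}->{3,4}; U {1,2,3,4,5,6}->{4,5,6}
Constraint 2 (Y != V) on D(Y)={2,3,4,5} D(V)={2,5,6}: no change
So after constraint 2: D(U) = {4,5,6}

Answer: {4,5,6}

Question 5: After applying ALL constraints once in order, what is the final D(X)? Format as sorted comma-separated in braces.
Constraint 1 (X < U) on D(X)={3,4,6} D(U)={1,2,3,4,5,6}: X {3,4,6}->{3,4}; U {1,2,3,4,5,6}->{4,5,6}
Constraint 2 (Y != V) on D(Y)={2,3,4,5} D(V)={2,5,6}: no change
Constraint 3 (U != Y) on D(U)={4,5,6} D(Y)={2,3,4,5}: no change
So after all 3 constraints: D(X) = {3,4}

Answer: {3,4}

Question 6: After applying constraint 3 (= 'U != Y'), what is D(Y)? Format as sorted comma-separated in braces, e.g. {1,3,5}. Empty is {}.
Answer: {2,3,4,5}

Derivation:
Constraint 1 (X < U) on D(X)={3,4,6} D(U)={1,2,3,4,5,6}: X {3,4,6}->{3,4}; U {1,2,3,4,5,6}->{4,5,6}
Constraint 2 (Y != V) on D(Y)={2,3,4,5} D(V)={2,5,6}: no change
Constraint 3 (U != Y) on D(U)={4,5,6} D(Y)={2,3,4,5}: no change
So after constraint 3: D(Y) = {2,3,4,5}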